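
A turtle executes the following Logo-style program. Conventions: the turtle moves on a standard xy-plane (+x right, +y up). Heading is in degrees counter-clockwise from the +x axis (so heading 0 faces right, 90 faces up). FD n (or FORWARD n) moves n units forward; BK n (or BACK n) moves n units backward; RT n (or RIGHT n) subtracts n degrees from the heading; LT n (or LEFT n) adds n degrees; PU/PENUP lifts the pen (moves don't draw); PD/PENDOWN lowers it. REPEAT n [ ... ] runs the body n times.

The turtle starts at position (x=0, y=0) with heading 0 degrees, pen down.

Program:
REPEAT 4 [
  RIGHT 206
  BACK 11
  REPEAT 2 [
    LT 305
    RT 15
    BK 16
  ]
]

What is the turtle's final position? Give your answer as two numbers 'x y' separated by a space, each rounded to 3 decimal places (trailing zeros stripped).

Answer: 7.677 -98.582

Derivation:
Executing turtle program step by step:
Start: pos=(0,0), heading=0, pen down
REPEAT 4 [
  -- iteration 1/4 --
  RT 206: heading 0 -> 154
  BK 11: (0,0) -> (9.887,-4.822) [heading=154, draw]
  REPEAT 2 [
    -- iteration 1/2 --
    LT 305: heading 154 -> 99
    RT 15: heading 99 -> 84
    BK 16: (9.887,-4.822) -> (8.214,-20.734) [heading=84, draw]
    -- iteration 2/2 --
    LT 305: heading 84 -> 29
    RT 15: heading 29 -> 14
    BK 16: (8.214,-20.734) -> (-7.31,-24.605) [heading=14, draw]
  ]
  -- iteration 2/4 --
  RT 206: heading 14 -> 168
  BK 11: (-7.31,-24.605) -> (3.449,-26.892) [heading=168, draw]
  REPEAT 2 [
    -- iteration 1/2 --
    LT 305: heading 168 -> 113
    RT 15: heading 113 -> 98
    BK 16: (3.449,-26.892) -> (5.676,-42.737) [heading=98, draw]
    -- iteration 2/2 --
    LT 305: heading 98 -> 43
    RT 15: heading 43 -> 28
    BK 16: (5.676,-42.737) -> (-8.451,-50.248) [heading=28, draw]
  ]
  -- iteration 3/4 --
  RT 206: heading 28 -> 182
  BK 11: (-8.451,-50.248) -> (2.542,-49.864) [heading=182, draw]
  REPEAT 2 [
    -- iteration 1/2 --
    LT 305: heading 182 -> 127
    RT 15: heading 127 -> 112
    BK 16: (2.542,-49.864) -> (8.536,-64.699) [heading=112, draw]
    -- iteration 2/2 --
    LT 305: heading 112 -> 57
    RT 15: heading 57 -> 42
    BK 16: (8.536,-64.699) -> (-3.355,-75.405) [heading=42, draw]
  ]
  -- iteration 4/4 --
  RT 206: heading 42 -> 196
  BK 11: (-3.355,-75.405) -> (7.219,-72.373) [heading=196, draw]
  REPEAT 2 [
    -- iteration 1/2 --
    LT 305: heading 196 -> 141
    RT 15: heading 141 -> 126
    BK 16: (7.219,-72.373) -> (16.624,-85.317) [heading=126, draw]
    -- iteration 2/2 --
    LT 305: heading 126 -> 71
    RT 15: heading 71 -> 56
    BK 16: (16.624,-85.317) -> (7.677,-98.582) [heading=56, draw]
  ]
]
Final: pos=(7.677,-98.582), heading=56, 12 segment(s) drawn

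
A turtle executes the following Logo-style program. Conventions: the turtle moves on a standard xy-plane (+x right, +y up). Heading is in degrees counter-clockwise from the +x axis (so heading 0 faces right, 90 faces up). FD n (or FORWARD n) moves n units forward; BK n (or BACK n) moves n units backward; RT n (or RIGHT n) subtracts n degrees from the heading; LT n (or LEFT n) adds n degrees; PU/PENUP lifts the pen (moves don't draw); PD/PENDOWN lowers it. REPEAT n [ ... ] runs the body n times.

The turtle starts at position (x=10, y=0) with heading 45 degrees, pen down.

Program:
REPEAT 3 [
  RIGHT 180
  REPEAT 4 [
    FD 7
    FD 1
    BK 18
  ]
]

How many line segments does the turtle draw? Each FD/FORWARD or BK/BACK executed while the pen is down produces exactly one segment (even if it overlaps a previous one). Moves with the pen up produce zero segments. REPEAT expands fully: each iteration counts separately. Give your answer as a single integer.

Executing turtle program step by step:
Start: pos=(10,0), heading=45, pen down
REPEAT 3 [
  -- iteration 1/3 --
  RT 180: heading 45 -> 225
  REPEAT 4 [
    -- iteration 1/4 --
    FD 7: (10,0) -> (5.05,-4.95) [heading=225, draw]
    FD 1: (5.05,-4.95) -> (4.343,-5.657) [heading=225, draw]
    BK 18: (4.343,-5.657) -> (17.071,7.071) [heading=225, draw]
    -- iteration 2/4 --
    FD 7: (17.071,7.071) -> (12.121,2.121) [heading=225, draw]
    FD 1: (12.121,2.121) -> (11.414,1.414) [heading=225, draw]
    BK 18: (11.414,1.414) -> (24.142,14.142) [heading=225, draw]
    -- iteration 3/4 --
    FD 7: (24.142,14.142) -> (19.192,9.192) [heading=225, draw]
    FD 1: (19.192,9.192) -> (18.485,8.485) [heading=225, draw]
    BK 18: (18.485,8.485) -> (31.213,21.213) [heading=225, draw]
    -- iteration 4/4 --
    FD 7: (31.213,21.213) -> (26.263,16.263) [heading=225, draw]
    FD 1: (26.263,16.263) -> (25.556,15.556) [heading=225, draw]
    BK 18: (25.556,15.556) -> (38.284,28.284) [heading=225, draw]
  ]
  -- iteration 2/3 --
  RT 180: heading 225 -> 45
  REPEAT 4 [
    -- iteration 1/4 --
    FD 7: (38.284,28.284) -> (43.234,33.234) [heading=45, draw]
    FD 1: (43.234,33.234) -> (43.941,33.941) [heading=45, draw]
    BK 18: (43.941,33.941) -> (31.213,21.213) [heading=45, draw]
    -- iteration 2/4 --
    FD 7: (31.213,21.213) -> (36.163,26.163) [heading=45, draw]
    FD 1: (36.163,26.163) -> (36.87,26.87) [heading=45, draw]
    BK 18: (36.87,26.87) -> (24.142,14.142) [heading=45, draw]
    -- iteration 3/4 --
    FD 7: (24.142,14.142) -> (29.092,19.092) [heading=45, draw]
    FD 1: (29.092,19.092) -> (29.799,19.799) [heading=45, draw]
    BK 18: (29.799,19.799) -> (17.071,7.071) [heading=45, draw]
    -- iteration 4/4 --
    FD 7: (17.071,7.071) -> (22.021,12.021) [heading=45, draw]
    FD 1: (22.021,12.021) -> (22.728,12.728) [heading=45, draw]
    BK 18: (22.728,12.728) -> (10,0) [heading=45, draw]
  ]
  -- iteration 3/3 --
  RT 180: heading 45 -> 225
  REPEAT 4 [
    -- iteration 1/4 --
    FD 7: (10,0) -> (5.05,-4.95) [heading=225, draw]
    FD 1: (5.05,-4.95) -> (4.343,-5.657) [heading=225, draw]
    BK 18: (4.343,-5.657) -> (17.071,7.071) [heading=225, draw]
    -- iteration 2/4 --
    FD 7: (17.071,7.071) -> (12.121,2.121) [heading=225, draw]
    FD 1: (12.121,2.121) -> (11.414,1.414) [heading=225, draw]
    BK 18: (11.414,1.414) -> (24.142,14.142) [heading=225, draw]
    -- iteration 3/4 --
    FD 7: (24.142,14.142) -> (19.192,9.192) [heading=225, draw]
    FD 1: (19.192,9.192) -> (18.485,8.485) [heading=225, draw]
    BK 18: (18.485,8.485) -> (31.213,21.213) [heading=225, draw]
    -- iteration 4/4 --
    FD 7: (31.213,21.213) -> (26.263,16.263) [heading=225, draw]
    FD 1: (26.263,16.263) -> (25.556,15.556) [heading=225, draw]
    BK 18: (25.556,15.556) -> (38.284,28.284) [heading=225, draw]
  ]
]
Final: pos=(38.284,28.284), heading=225, 36 segment(s) drawn
Segments drawn: 36

Answer: 36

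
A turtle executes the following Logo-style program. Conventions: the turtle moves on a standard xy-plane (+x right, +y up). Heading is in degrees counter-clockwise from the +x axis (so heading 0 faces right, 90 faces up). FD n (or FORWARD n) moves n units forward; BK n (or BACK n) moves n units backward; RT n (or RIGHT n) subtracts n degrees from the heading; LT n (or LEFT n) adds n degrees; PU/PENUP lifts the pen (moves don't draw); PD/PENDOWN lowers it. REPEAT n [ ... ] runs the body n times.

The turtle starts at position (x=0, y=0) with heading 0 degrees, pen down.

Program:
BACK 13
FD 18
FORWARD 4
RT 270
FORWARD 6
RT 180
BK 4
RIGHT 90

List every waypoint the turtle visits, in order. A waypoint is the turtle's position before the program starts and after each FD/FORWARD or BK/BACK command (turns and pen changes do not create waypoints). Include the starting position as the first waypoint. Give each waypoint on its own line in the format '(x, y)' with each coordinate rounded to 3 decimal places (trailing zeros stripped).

Executing turtle program step by step:
Start: pos=(0,0), heading=0, pen down
BK 13: (0,0) -> (-13,0) [heading=0, draw]
FD 18: (-13,0) -> (5,0) [heading=0, draw]
FD 4: (5,0) -> (9,0) [heading=0, draw]
RT 270: heading 0 -> 90
FD 6: (9,0) -> (9,6) [heading=90, draw]
RT 180: heading 90 -> 270
BK 4: (9,6) -> (9,10) [heading=270, draw]
RT 90: heading 270 -> 180
Final: pos=(9,10), heading=180, 5 segment(s) drawn
Waypoints (6 total):
(0, 0)
(-13, 0)
(5, 0)
(9, 0)
(9, 6)
(9, 10)

Answer: (0, 0)
(-13, 0)
(5, 0)
(9, 0)
(9, 6)
(9, 10)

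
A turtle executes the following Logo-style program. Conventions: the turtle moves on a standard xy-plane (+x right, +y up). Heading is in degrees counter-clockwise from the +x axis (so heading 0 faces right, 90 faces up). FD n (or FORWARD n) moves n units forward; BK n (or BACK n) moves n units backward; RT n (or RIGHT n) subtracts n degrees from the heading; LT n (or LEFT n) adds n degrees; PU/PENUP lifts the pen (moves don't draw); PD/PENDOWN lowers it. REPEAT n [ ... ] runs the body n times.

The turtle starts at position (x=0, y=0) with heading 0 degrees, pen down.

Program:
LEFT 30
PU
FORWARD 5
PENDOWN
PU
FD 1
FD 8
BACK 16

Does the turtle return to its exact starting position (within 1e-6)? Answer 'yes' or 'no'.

Answer: no

Derivation:
Executing turtle program step by step:
Start: pos=(0,0), heading=0, pen down
LT 30: heading 0 -> 30
PU: pen up
FD 5: (0,0) -> (4.33,2.5) [heading=30, move]
PD: pen down
PU: pen up
FD 1: (4.33,2.5) -> (5.196,3) [heading=30, move]
FD 8: (5.196,3) -> (12.124,7) [heading=30, move]
BK 16: (12.124,7) -> (-1.732,-1) [heading=30, move]
Final: pos=(-1.732,-1), heading=30, 0 segment(s) drawn

Start position: (0, 0)
Final position: (-1.732, -1)
Distance = 2; >= 1e-6 -> NOT closed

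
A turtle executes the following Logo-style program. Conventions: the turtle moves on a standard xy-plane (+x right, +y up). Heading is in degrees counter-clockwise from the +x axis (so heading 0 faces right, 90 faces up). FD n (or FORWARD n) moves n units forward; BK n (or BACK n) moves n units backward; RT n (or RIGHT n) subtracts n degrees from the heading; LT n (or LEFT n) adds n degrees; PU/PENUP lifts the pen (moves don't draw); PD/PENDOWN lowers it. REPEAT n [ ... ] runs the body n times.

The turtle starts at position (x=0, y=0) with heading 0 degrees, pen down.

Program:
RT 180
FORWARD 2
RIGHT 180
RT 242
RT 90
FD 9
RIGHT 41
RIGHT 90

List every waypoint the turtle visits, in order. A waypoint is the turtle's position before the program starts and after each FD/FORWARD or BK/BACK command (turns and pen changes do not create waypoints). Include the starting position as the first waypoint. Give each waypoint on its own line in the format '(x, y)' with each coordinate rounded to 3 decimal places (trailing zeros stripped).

Answer: (0, 0)
(-2, 0)
(5.947, 4.225)

Derivation:
Executing turtle program step by step:
Start: pos=(0,0), heading=0, pen down
RT 180: heading 0 -> 180
FD 2: (0,0) -> (-2,0) [heading=180, draw]
RT 180: heading 180 -> 0
RT 242: heading 0 -> 118
RT 90: heading 118 -> 28
FD 9: (-2,0) -> (5.947,4.225) [heading=28, draw]
RT 41: heading 28 -> 347
RT 90: heading 347 -> 257
Final: pos=(5.947,4.225), heading=257, 2 segment(s) drawn
Waypoints (3 total):
(0, 0)
(-2, 0)
(5.947, 4.225)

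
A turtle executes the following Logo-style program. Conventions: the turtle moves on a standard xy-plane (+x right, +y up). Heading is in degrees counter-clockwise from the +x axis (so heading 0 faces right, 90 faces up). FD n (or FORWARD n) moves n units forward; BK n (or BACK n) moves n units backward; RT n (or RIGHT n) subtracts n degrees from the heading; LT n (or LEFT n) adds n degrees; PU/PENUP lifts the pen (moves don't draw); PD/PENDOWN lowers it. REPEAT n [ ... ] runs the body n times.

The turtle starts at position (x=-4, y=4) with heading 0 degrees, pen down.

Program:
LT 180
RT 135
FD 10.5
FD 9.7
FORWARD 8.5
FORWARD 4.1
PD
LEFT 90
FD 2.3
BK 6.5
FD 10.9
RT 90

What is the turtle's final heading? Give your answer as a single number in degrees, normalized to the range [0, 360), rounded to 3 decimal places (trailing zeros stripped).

Answer: 45

Derivation:
Executing turtle program step by step:
Start: pos=(-4,4), heading=0, pen down
LT 180: heading 0 -> 180
RT 135: heading 180 -> 45
FD 10.5: (-4,4) -> (3.425,11.425) [heading=45, draw]
FD 9.7: (3.425,11.425) -> (10.284,18.284) [heading=45, draw]
FD 8.5: (10.284,18.284) -> (16.294,24.294) [heading=45, draw]
FD 4.1: (16.294,24.294) -> (19.193,27.193) [heading=45, draw]
PD: pen down
LT 90: heading 45 -> 135
FD 2.3: (19.193,27.193) -> (17.567,28.819) [heading=135, draw]
BK 6.5: (17.567,28.819) -> (22.163,24.223) [heading=135, draw]
FD 10.9: (22.163,24.223) -> (14.455,31.931) [heading=135, draw]
RT 90: heading 135 -> 45
Final: pos=(14.455,31.931), heading=45, 7 segment(s) drawn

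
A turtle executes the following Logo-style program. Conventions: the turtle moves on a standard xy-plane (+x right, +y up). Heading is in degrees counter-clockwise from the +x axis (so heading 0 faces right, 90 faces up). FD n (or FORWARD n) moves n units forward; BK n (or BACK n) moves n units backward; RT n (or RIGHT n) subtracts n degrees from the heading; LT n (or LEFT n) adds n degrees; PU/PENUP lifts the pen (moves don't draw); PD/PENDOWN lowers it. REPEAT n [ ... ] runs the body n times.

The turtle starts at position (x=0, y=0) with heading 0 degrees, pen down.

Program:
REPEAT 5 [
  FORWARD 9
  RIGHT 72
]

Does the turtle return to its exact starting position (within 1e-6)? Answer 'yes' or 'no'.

Answer: yes

Derivation:
Executing turtle program step by step:
Start: pos=(0,0), heading=0, pen down
REPEAT 5 [
  -- iteration 1/5 --
  FD 9: (0,0) -> (9,0) [heading=0, draw]
  RT 72: heading 0 -> 288
  -- iteration 2/5 --
  FD 9: (9,0) -> (11.781,-8.56) [heading=288, draw]
  RT 72: heading 288 -> 216
  -- iteration 3/5 --
  FD 9: (11.781,-8.56) -> (4.5,-13.85) [heading=216, draw]
  RT 72: heading 216 -> 144
  -- iteration 4/5 --
  FD 9: (4.5,-13.85) -> (-2.781,-8.56) [heading=144, draw]
  RT 72: heading 144 -> 72
  -- iteration 5/5 --
  FD 9: (-2.781,-8.56) -> (0,0) [heading=72, draw]
  RT 72: heading 72 -> 0
]
Final: pos=(0,0), heading=0, 5 segment(s) drawn

Start position: (0, 0)
Final position: (0, 0)
Distance = 0; < 1e-6 -> CLOSED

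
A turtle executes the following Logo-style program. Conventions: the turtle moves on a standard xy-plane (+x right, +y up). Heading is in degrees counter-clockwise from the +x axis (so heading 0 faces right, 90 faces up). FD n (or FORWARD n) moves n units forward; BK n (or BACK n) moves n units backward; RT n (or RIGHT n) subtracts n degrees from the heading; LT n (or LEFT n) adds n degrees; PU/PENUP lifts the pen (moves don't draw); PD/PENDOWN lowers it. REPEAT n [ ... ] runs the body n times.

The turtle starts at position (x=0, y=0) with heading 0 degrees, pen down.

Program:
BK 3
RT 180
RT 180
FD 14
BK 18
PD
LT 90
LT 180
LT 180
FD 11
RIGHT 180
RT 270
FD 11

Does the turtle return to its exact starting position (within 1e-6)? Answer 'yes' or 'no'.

Answer: no

Derivation:
Executing turtle program step by step:
Start: pos=(0,0), heading=0, pen down
BK 3: (0,0) -> (-3,0) [heading=0, draw]
RT 180: heading 0 -> 180
RT 180: heading 180 -> 0
FD 14: (-3,0) -> (11,0) [heading=0, draw]
BK 18: (11,0) -> (-7,0) [heading=0, draw]
PD: pen down
LT 90: heading 0 -> 90
LT 180: heading 90 -> 270
LT 180: heading 270 -> 90
FD 11: (-7,0) -> (-7,11) [heading=90, draw]
RT 180: heading 90 -> 270
RT 270: heading 270 -> 0
FD 11: (-7,11) -> (4,11) [heading=0, draw]
Final: pos=(4,11), heading=0, 5 segment(s) drawn

Start position: (0, 0)
Final position: (4, 11)
Distance = 11.705; >= 1e-6 -> NOT closed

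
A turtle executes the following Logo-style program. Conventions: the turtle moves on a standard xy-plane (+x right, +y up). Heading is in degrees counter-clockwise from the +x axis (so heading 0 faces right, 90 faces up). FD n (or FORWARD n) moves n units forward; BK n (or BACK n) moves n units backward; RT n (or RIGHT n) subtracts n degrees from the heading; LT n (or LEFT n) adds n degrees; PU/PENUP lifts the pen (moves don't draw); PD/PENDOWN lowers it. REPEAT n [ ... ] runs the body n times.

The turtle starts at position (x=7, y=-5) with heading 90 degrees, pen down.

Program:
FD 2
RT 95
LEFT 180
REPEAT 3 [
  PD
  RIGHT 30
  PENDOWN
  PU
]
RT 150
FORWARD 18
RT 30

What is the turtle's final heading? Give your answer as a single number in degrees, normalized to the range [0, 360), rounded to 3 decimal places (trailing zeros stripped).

Answer: 265

Derivation:
Executing turtle program step by step:
Start: pos=(7,-5), heading=90, pen down
FD 2: (7,-5) -> (7,-3) [heading=90, draw]
RT 95: heading 90 -> 355
LT 180: heading 355 -> 175
REPEAT 3 [
  -- iteration 1/3 --
  PD: pen down
  RT 30: heading 175 -> 145
  PD: pen down
  PU: pen up
  -- iteration 2/3 --
  PD: pen down
  RT 30: heading 145 -> 115
  PD: pen down
  PU: pen up
  -- iteration 3/3 --
  PD: pen down
  RT 30: heading 115 -> 85
  PD: pen down
  PU: pen up
]
RT 150: heading 85 -> 295
FD 18: (7,-3) -> (14.607,-19.314) [heading=295, move]
RT 30: heading 295 -> 265
Final: pos=(14.607,-19.314), heading=265, 1 segment(s) drawn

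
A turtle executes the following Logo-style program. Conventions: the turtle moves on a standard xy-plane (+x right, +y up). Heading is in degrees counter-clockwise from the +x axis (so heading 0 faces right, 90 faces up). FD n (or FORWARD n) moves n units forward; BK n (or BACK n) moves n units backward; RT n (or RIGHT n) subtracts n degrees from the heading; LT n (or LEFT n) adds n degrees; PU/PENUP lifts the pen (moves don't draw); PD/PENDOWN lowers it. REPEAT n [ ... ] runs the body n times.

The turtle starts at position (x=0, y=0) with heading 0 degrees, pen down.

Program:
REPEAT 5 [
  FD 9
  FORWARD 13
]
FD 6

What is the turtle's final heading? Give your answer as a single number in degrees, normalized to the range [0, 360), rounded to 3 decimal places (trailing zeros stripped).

Answer: 0

Derivation:
Executing turtle program step by step:
Start: pos=(0,0), heading=0, pen down
REPEAT 5 [
  -- iteration 1/5 --
  FD 9: (0,0) -> (9,0) [heading=0, draw]
  FD 13: (9,0) -> (22,0) [heading=0, draw]
  -- iteration 2/5 --
  FD 9: (22,0) -> (31,0) [heading=0, draw]
  FD 13: (31,0) -> (44,0) [heading=0, draw]
  -- iteration 3/5 --
  FD 9: (44,0) -> (53,0) [heading=0, draw]
  FD 13: (53,0) -> (66,0) [heading=0, draw]
  -- iteration 4/5 --
  FD 9: (66,0) -> (75,0) [heading=0, draw]
  FD 13: (75,0) -> (88,0) [heading=0, draw]
  -- iteration 5/5 --
  FD 9: (88,0) -> (97,0) [heading=0, draw]
  FD 13: (97,0) -> (110,0) [heading=0, draw]
]
FD 6: (110,0) -> (116,0) [heading=0, draw]
Final: pos=(116,0), heading=0, 11 segment(s) drawn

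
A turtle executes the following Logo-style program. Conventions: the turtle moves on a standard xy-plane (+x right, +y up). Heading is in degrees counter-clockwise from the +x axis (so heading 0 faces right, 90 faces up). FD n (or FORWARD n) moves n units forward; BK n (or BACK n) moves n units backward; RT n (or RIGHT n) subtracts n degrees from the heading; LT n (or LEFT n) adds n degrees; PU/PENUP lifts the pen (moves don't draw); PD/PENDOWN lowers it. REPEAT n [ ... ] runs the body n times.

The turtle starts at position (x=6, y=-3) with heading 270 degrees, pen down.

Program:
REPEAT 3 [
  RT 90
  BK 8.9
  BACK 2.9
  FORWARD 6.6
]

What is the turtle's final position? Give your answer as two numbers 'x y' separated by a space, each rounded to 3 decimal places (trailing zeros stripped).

Executing turtle program step by step:
Start: pos=(6,-3), heading=270, pen down
REPEAT 3 [
  -- iteration 1/3 --
  RT 90: heading 270 -> 180
  BK 8.9: (6,-3) -> (14.9,-3) [heading=180, draw]
  BK 2.9: (14.9,-3) -> (17.8,-3) [heading=180, draw]
  FD 6.6: (17.8,-3) -> (11.2,-3) [heading=180, draw]
  -- iteration 2/3 --
  RT 90: heading 180 -> 90
  BK 8.9: (11.2,-3) -> (11.2,-11.9) [heading=90, draw]
  BK 2.9: (11.2,-11.9) -> (11.2,-14.8) [heading=90, draw]
  FD 6.6: (11.2,-14.8) -> (11.2,-8.2) [heading=90, draw]
  -- iteration 3/3 --
  RT 90: heading 90 -> 0
  BK 8.9: (11.2,-8.2) -> (2.3,-8.2) [heading=0, draw]
  BK 2.9: (2.3,-8.2) -> (-0.6,-8.2) [heading=0, draw]
  FD 6.6: (-0.6,-8.2) -> (6,-8.2) [heading=0, draw]
]
Final: pos=(6,-8.2), heading=0, 9 segment(s) drawn

Answer: 6 -8.2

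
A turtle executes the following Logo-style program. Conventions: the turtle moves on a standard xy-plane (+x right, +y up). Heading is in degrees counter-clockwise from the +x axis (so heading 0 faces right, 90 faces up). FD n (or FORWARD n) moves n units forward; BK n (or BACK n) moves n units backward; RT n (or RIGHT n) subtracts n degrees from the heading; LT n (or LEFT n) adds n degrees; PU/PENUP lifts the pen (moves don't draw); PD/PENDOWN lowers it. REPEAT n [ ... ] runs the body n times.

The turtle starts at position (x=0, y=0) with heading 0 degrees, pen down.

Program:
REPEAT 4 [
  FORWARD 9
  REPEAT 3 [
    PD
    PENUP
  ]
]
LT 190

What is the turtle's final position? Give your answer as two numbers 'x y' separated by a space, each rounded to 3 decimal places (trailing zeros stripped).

Answer: 36 0

Derivation:
Executing turtle program step by step:
Start: pos=(0,0), heading=0, pen down
REPEAT 4 [
  -- iteration 1/4 --
  FD 9: (0,0) -> (9,0) [heading=0, draw]
  REPEAT 3 [
    -- iteration 1/3 --
    PD: pen down
    PU: pen up
    -- iteration 2/3 --
    PD: pen down
    PU: pen up
    -- iteration 3/3 --
    PD: pen down
    PU: pen up
  ]
  -- iteration 2/4 --
  FD 9: (9,0) -> (18,0) [heading=0, move]
  REPEAT 3 [
    -- iteration 1/3 --
    PD: pen down
    PU: pen up
    -- iteration 2/3 --
    PD: pen down
    PU: pen up
    -- iteration 3/3 --
    PD: pen down
    PU: pen up
  ]
  -- iteration 3/4 --
  FD 9: (18,0) -> (27,0) [heading=0, move]
  REPEAT 3 [
    -- iteration 1/3 --
    PD: pen down
    PU: pen up
    -- iteration 2/3 --
    PD: pen down
    PU: pen up
    -- iteration 3/3 --
    PD: pen down
    PU: pen up
  ]
  -- iteration 4/4 --
  FD 9: (27,0) -> (36,0) [heading=0, move]
  REPEAT 3 [
    -- iteration 1/3 --
    PD: pen down
    PU: pen up
    -- iteration 2/3 --
    PD: pen down
    PU: pen up
    -- iteration 3/3 --
    PD: pen down
    PU: pen up
  ]
]
LT 190: heading 0 -> 190
Final: pos=(36,0), heading=190, 1 segment(s) drawn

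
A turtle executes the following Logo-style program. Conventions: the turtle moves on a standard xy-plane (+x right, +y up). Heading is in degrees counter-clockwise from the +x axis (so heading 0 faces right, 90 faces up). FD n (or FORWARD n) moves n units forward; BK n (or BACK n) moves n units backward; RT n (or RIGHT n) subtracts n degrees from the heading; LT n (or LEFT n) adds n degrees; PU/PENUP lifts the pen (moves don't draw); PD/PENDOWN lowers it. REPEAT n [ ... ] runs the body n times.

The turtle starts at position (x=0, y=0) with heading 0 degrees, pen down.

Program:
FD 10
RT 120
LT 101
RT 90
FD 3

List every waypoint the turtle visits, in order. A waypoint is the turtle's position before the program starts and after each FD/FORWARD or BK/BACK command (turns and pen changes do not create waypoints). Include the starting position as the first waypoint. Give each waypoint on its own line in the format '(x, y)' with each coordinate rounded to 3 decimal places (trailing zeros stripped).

Executing turtle program step by step:
Start: pos=(0,0), heading=0, pen down
FD 10: (0,0) -> (10,0) [heading=0, draw]
RT 120: heading 0 -> 240
LT 101: heading 240 -> 341
RT 90: heading 341 -> 251
FD 3: (10,0) -> (9.023,-2.837) [heading=251, draw]
Final: pos=(9.023,-2.837), heading=251, 2 segment(s) drawn
Waypoints (3 total):
(0, 0)
(10, 0)
(9.023, -2.837)

Answer: (0, 0)
(10, 0)
(9.023, -2.837)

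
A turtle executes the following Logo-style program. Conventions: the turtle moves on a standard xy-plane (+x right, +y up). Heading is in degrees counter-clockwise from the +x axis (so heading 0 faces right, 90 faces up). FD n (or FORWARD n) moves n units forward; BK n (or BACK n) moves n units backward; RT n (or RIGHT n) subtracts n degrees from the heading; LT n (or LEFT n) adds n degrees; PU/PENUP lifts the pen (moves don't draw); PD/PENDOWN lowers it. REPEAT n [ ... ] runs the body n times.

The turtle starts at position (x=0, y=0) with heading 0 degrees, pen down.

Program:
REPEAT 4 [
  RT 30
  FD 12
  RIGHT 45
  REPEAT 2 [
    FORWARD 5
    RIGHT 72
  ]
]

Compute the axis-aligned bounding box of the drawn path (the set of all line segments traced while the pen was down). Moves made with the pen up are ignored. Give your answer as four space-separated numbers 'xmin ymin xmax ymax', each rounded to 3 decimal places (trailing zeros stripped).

Answer: -1.5 -13.553 13.978 2.218

Derivation:
Executing turtle program step by step:
Start: pos=(0,0), heading=0, pen down
REPEAT 4 [
  -- iteration 1/4 --
  RT 30: heading 0 -> 330
  FD 12: (0,0) -> (10.392,-6) [heading=330, draw]
  RT 45: heading 330 -> 285
  REPEAT 2 [
    -- iteration 1/2 --
    FD 5: (10.392,-6) -> (11.686,-10.83) [heading=285, draw]
    RT 72: heading 285 -> 213
    -- iteration 2/2 --
    FD 5: (11.686,-10.83) -> (7.493,-13.553) [heading=213, draw]
    RT 72: heading 213 -> 141
  ]
  -- iteration 2/4 --
  RT 30: heading 141 -> 111
  FD 12: (7.493,-13.553) -> (3.193,-2.35) [heading=111, draw]
  RT 45: heading 111 -> 66
  REPEAT 2 [
    -- iteration 1/2 --
    FD 5: (3.193,-2.35) -> (5.226,2.218) [heading=66, draw]
    RT 72: heading 66 -> 354
    -- iteration 2/2 --
    FD 5: (5.226,2.218) -> (10.199,1.695) [heading=354, draw]
    RT 72: heading 354 -> 282
  ]
  -- iteration 3/4 --
  RT 30: heading 282 -> 252
  FD 12: (10.199,1.695) -> (6.491,-9.717) [heading=252, draw]
  RT 45: heading 252 -> 207
  REPEAT 2 [
    -- iteration 1/2 --
    FD 5: (6.491,-9.717) -> (2.036,-11.987) [heading=207, draw]
    RT 72: heading 207 -> 135
    -- iteration 2/2 --
    FD 5: (2.036,-11.987) -> (-1.5,-8.452) [heading=135, draw]
    RT 72: heading 135 -> 63
  ]
  -- iteration 4/4 --
  RT 30: heading 63 -> 33
  FD 12: (-1.5,-8.452) -> (8.564,-1.916) [heading=33, draw]
  RT 45: heading 33 -> 348
  REPEAT 2 [
    -- iteration 1/2 --
    FD 5: (8.564,-1.916) -> (13.455,-2.956) [heading=348, draw]
    RT 72: heading 348 -> 276
    -- iteration 2/2 --
    FD 5: (13.455,-2.956) -> (13.978,-7.928) [heading=276, draw]
    RT 72: heading 276 -> 204
  ]
]
Final: pos=(13.978,-7.928), heading=204, 12 segment(s) drawn

Segment endpoints: x in {-1.5, 0, 2.036, 3.193, 5.226, 6.491, 7.493, 8.564, 10.199, 10.392, 11.686, 13.455, 13.978}, y in {-13.553, -11.987, -10.83, -9.717, -8.452, -7.928, -6, -2.956, -2.35, -1.916, 0, 1.695, 2.218}
xmin=-1.5, ymin=-13.553, xmax=13.978, ymax=2.218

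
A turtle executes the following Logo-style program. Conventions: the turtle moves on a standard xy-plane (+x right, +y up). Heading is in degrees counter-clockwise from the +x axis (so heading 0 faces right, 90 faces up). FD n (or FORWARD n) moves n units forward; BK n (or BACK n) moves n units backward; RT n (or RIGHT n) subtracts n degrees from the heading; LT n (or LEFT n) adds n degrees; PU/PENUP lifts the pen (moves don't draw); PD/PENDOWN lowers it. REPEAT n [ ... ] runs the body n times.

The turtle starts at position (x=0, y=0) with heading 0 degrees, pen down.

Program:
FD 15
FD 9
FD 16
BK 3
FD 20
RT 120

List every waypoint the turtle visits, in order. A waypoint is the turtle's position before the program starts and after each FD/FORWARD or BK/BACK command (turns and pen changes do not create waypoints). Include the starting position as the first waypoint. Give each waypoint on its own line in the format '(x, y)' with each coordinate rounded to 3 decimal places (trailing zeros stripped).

Answer: (0, 0)
(15, 0)
(24, 0)
(40, 0)
(37, 0)
(57, 0)

Derivation:
Executing turtle program step by step:
Start: pos=(0,0), heading=0, pen down
FD 15: (0,0) -> (15,0) [heading=0, draw]
FD 9: (15,0) -> (24,0) [heading=0, draw]
FD 16: (24,0) -> (40,0) [heading=0, draw]
BK 3: (40,0) -> (37,0) [heading=0, draw]
FD 20: (37,0) -> (57,0) [heading=0, draw]
RT 120: heading 0 -> 240
Final: pos=(57,0), heading=240, 5 segment(s) drawn
Waypoints (6 total):
(0, 0)
(15, 0)
(24, 0)
(40, 0)
(37, 0)
(57, 0)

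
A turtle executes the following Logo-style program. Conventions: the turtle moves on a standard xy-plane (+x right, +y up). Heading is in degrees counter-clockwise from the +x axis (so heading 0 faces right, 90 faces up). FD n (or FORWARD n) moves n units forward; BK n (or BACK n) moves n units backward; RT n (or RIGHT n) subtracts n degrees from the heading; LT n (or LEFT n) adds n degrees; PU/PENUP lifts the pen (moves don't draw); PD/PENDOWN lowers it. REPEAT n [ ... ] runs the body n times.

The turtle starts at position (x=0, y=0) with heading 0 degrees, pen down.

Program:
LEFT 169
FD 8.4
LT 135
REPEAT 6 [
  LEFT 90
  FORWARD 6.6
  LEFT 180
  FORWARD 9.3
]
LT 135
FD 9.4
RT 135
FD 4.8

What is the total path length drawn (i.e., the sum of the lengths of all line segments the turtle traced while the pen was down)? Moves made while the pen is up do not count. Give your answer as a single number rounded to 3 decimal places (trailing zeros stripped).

Answer: 118

Derivation:
Executing turtle program step by step:
Start: pos=(0,0), heading=0, pen down
LT 169: heading 0 -> 169
FD 8.4: (0,0) -> (-8.246,1.603) [heading=169, draw]
LT 135: heading 169 -> 304
REPEAT 6 [
  -- iteration 1/6 --
  LT 90: heading 304 -> 34
  FD 6.6: (-8.246,1.603) -> (-2.774,5.293) [heading=34, draw]
  LT 180: heading 34 -> 214
  FD 9.3: (-2.774,5.293) -> (-10.484,0.093) [heading=214, draw]
  -- iteration 2/6 --
  LT 90: heading 214 -> 304
  FD 6.6: (-10.484,0.093) -> (-6.793,-5.379) [heading=304, draw]
  LT 180: heading 304 -> 124
  FD 9.3: (-6.793,-5.379) -> (-11.994,2.331) [heading=124, draw]
  -- iteration 3/6 --
  LT 90: heading 124 -> 214
  FD 6.6: (-11.994,2.331) -> (-17.466,-1.359) [heading=214, draw]
  LT 180: heading 214 -> 34
  FD 9.3: (-17.466,-1.359) -> (-9.755,3.841) [heading=34, draw]
  -- iteration 4/6 --
  LT 90: heading 34 -> 124
  FD 6.6: (-9.755,3.841) -> (-13.446,9.313) [heading=124, draw]
  LT 180: heading 124 -> 304
  FD 9.3: (-13.446,9.313) -> (-8.246,1.603) [heading=304, draw]
  -- iteration 5/6 --
  LT 90: heading 304 -> 34
  FD 6.6: (-8.246,1.603) -> (-2.774,5.293) [heading=34, draw]
  LT 180: heading 34 -> 214
  FD 9.3: (-2.774,5.293) -> (-10.484,0.093) [heading=214, draw]
  -- iteration 6/6 --
  LT 90: heading 214 -> 304
  FD 6.6: (-10.484,0.093) -> (-6.793,-5.379) [heading=304, draw]
  LT 180: heading 304 -> 124
  FD 9.3: (-6.793,-5.379) -> (-11.994,2.331) [heading=124, draw]
]
LT 135: heading 124 -> 259
FD 9.4: (-11.994,2.331) -> (-13.787,-6.896) [heading=259, draw]
RT 135: heading 259 -> 124
FD 4.8: (-13.787,-6.896) -> (-16.472,-2.917) [heading=124, draw]
Final: pos=(-16.472,-2.917), heading=124, 15 segment(s) drawn

Segment lengths:
  seg 1: (0,0) -> (-8.246,1.603), length = 8.4
  seg 2: (-8.246,1.603) -> (-2.774,5.293), length = 6.6
  seg 3: (-2.774,5.293) -> (-10.484,0.093), length = 9.3
  seg 4: (-10.484,0.093) -> (-6.793,-5.379), length = 6.6
  seg 5: (-6.793,-5.379) -> (-11.994,2.331), length = 9.3
  seg 6: (-11.994,2.331) -> (-17.466,-1.359), length = 6.6
  seg 7: (-17.466,-1.359) -> (-9.755,3.841), length = 9.3
  seg 8: (-9.755,3.841) -> (-13.446,9.313), length = 6.6
  seg 9: (-13.446,9.313) -> (-8.246,1.603), length = 9.3
  seg 10: (-8.246,1.603) -> (-2.774,5.293), length = 6.6
  seg 11: (-2.774,5.293) -> (-10.484,0.093), length = 9.3
  seg 12: (-10.484,0.093) -> (-6.793,-5.379), length = 6.6
  seg 13: (-6.793,-5.379) -> (-11.994,2.331), length = 9.3
  seg 14: (-11.994,2.331) -> (-13.787,-6.896), length = 9.4
  seg 15: (-13.787,-6.896) -> (-16.472,-2.917), length = 4.8
Total = 118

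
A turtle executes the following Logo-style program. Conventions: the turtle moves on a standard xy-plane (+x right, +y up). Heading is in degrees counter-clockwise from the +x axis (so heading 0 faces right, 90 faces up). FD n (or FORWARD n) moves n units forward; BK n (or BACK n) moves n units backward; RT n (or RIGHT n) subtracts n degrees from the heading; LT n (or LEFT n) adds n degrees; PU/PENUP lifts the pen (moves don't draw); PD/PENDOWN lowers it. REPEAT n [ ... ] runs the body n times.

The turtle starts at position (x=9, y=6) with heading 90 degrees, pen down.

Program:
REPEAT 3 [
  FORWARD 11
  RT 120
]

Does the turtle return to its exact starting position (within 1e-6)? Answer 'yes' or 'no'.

Executing turtle program step by step:
Start: pos=(9,6), heading=90, pen down
REPEAT 3 [
  -- iteration 1/3 --
  FD 11: (9,6) -> (9,17) [heading=90, draw]
  RT 120: heading 90 -> 330
  -- iteration 2/3 --
  FD 11: (9,17) -> (18.526,11.5) [heading=330, draw]
  RT 120: heading 330 -> 210
  -- iteration 3/3 --
  FD 11: (18.526,11.5) -> (9,6) [heading=210, draw]
  RT 120: heading 210 -> 90
]
Final: pos=(9,6), heading=90, 3 segment(s) drawn

Start position: (9, 6)
Final position: (9, 6)
Distance = 0; < 1e-6 -> CLOSED

Answer: yes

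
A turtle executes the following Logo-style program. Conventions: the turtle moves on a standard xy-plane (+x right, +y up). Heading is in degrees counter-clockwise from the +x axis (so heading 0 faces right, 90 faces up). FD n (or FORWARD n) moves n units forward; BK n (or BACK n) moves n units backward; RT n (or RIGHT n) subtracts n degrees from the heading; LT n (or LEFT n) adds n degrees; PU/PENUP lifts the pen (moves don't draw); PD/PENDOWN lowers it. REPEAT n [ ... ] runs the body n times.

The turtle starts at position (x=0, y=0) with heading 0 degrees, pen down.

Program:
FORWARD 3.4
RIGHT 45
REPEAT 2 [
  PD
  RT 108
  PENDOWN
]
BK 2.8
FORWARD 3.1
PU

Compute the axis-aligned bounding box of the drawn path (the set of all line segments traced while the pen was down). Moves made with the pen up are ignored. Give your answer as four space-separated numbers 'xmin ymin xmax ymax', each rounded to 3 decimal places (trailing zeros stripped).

Answer: 0 -2.766 3.838 0.296

Derivation:
Executing turtle program step by step:
Start: pos=(0,0), heading=0, pen down
FD 3.4: (0,0) -> (3.4,0) [heading=0, draw]
RT 45: heading 0 -> 315
REPEAT 2 [
  -- iteration 1/2 --
  PD: pen down
  RT 108: heading 315 -> 207
  PD: pen down
  -- iteration 2/2 --
  PD: pen down
  RT 108: heading 207 -> 99
  PD: pen down
]
BK 2.8: (3.4,0) -> (3.838,-2.766) [heading=99, draw]
FD 3.1: (3.838,-2.766) -> (3.353,0.296) [heading=99, draw]
PU: pen up
Final: pos=(3.353,0.296), heading=99, 3 segment(s) drawn

Segment endpoints: x in {0, 3.353, 3.4, 3.838}, y in {-2.766, 0, 0.296}
xmin=0, ymin=-2.766, xmax=3.838, ymax=0.296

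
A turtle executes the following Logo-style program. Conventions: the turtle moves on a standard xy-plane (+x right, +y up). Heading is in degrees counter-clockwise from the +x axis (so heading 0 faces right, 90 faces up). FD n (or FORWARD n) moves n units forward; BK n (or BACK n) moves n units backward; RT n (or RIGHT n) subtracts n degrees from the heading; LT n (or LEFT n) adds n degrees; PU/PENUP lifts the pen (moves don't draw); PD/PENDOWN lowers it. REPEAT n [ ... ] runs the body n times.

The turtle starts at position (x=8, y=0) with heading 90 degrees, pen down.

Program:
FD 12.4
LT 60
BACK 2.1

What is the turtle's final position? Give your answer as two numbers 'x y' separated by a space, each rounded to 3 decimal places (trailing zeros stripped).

Executing turtle program step by step:
Start: pos=(8,0), heading=90, pen down
FD 12.4: (8,0) -> (8,12.4) [heading=90, draw]
LT 60: heading 90 -> 150
BK 2.1: (8,12.4) -> (9.819,11.35) [heading=150, draw]
Final: pos=(9.819,11.35), heading=150, 2 segment(s) drawn

Answer: 9.819 11.35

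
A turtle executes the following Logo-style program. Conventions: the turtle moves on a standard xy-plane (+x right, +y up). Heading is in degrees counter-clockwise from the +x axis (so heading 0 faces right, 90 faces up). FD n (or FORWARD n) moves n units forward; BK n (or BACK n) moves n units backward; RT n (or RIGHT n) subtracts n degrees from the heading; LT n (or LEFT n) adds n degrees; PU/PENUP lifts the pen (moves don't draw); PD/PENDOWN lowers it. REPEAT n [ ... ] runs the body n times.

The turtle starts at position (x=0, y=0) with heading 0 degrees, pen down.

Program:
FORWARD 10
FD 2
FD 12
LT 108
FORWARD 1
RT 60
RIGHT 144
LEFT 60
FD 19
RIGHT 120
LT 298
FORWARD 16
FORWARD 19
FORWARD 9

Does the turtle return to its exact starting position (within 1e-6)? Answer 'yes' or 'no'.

Answer: no

Derivation:
Executing turtle program step by step:
Start: pos=(0,0), heading=0, pen down
FD 10: (0,0) -> (10,0) [heading=0, draw]
FD 2: (10,0) -> (12,0) [heading=0, draw]
FD 12: (12,0) -> (24,0) [heading=0, draw]
LT 108: heading 0 -> 108
FD 1: (24,0) -> (23.691,0.951) [heading=108, draw]
RT 60: heading 108 -> 48
RT 144: heading 48 -> 264
LT 60: heading 264 -> 324
FD 19: (23.691,0.951) -> (39.062,-10.217) [heading=324, draw]
RT 120: heading 324 -> 204
LT 298: heading 204 -> 142
FD 16: (39.062,-10.217) -> (26.454,-0.366) [heading=142, draw]
FD 19: (26.454,-0.366) -> (11.482,11.331) [heading=142, draw]
FD 9: (11.482,11.331) -> (4.39,16.872) [heading=142, draw]
Final: pos=(4.39,16.872), heading=142, 8 segment(s) drawn

Start position: (0, 0)
Final position: (4.39, 16.872)
Distance = 17.434; >= 1e-6 -> NOT closed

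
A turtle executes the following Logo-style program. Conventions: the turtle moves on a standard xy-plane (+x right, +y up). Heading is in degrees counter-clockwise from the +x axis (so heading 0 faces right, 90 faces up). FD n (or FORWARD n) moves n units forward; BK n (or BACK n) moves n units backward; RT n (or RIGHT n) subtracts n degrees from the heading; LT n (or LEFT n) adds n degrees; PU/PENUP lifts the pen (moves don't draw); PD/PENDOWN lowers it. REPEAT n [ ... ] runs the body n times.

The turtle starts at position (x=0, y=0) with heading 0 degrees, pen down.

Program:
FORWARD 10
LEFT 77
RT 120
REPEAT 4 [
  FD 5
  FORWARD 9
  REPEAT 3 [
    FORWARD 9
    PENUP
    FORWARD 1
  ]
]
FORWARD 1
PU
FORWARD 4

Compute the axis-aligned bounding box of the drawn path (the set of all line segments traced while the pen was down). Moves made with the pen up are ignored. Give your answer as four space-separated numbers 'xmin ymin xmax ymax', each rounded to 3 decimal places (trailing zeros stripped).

Executing turtle program step by step:
Start: pos=(0,0), heading=0, pen down
FD 10: (0,0) -> (10,0) [heading=0, draw]
LT 77: heading 0 -> 77
RT 120: heading 77 -> 317
REPEAT 4 [
  -- iteration 1/4 --
  FD 5: (10,0) -> (13.657,-3.41) [heading=317, draw]
  FD 9: (13.657,-3.41) -> (20.239,-9.548) [heading=317, draw]
  REPEAT 3 [
    -- iteration 1/3 --
    FD 9: (20.239,-9.548) -> (26.821,-15.686) [heading=317, draw]
    PU: pen up
    FD 1: (26.821,-15.686) -> (27.552,-16.368) [heading=317, move]
    -- iteration 2/3 --
    FD 9: (27.552,-16.368) -> (34.135,-22.506) [heading=317, move]
    PU: pen up
    FD 1: (34.135,-22.506) -> (34.866,-23.188) [heading=317, move]
    -- iteration 3/3 --
    FD 9: (34.866,-23.188) -> (41.448,-29.326) [heading=317, move]
    PU: pen up
    FD 1: (41.448,-29.326) -> (42.18,-30.008) [heading=317, move]
  ]
  -- iteration 2/4 --
  FD 5: (42.18,-30.008) -> (45.836,-33.418) [heading=317, move]
  FD 9: (45.836,-33.418) -> (52.419,-39.556) [heading=317, move]
  REPEAT 3 [
    -- iteration 1/3 --
    FD 9: (52.419,-39.556) -> (59.001,-45.694) [heading=317, move]
    PU: pen up
    FD 1: (59.001,-45.694) -> (59.732,-46.376) [heading=317, move]
    -- iteration 2/3 --
    FD 9: (59.732,-46.376) -> (66.314,-52.514) [heading=317, move]
    PU: pen up
    FD 1: (66.314,-52.514) -> (67.046,-53.196) [heading=317, move]
    -- iteration 3/3 --
    FD 9: (67.046,-53.196) -> (73.628,-59.334) [heading=317, move]
    PU: pen up
    FD 1: (73.628,-59.334) -> (74.359,-60.016) [heading=317, move]
  ]
  -- iteration 3/4 --
  FD 5: (74.359,-60.016) -> (78.016,-63.426) [heading=317, move]
  FD 9: (78.016,-63.426) -> (84.598,-69.564) [heading=317, move]
  REPEAT 3 [
    -- iteration 1/3 --
    FD 9: (84.598,-69.564) -> (91.18,-75.702) [heading=317, move]
    PU: pen up
    FD 1: (91.18,-75.702) -> (91.912,-76.384) [heading=317, move]
    -- iteration 2/3 --
    FD 9: (91.912,-76.384) -> (98.494,-82.522) [heading=317, move]
    PU: pen up
    FD 1: (98.494,-82.522) -> (99.225,-83.204) [heading=317, move]
    -- iteration 3/3 --
    FD 9: (99.225,-83.204) -> (105.807,-89.342) [heading=317, move]
    PU: pen up
    FD 1: (105.807,-89.342) -> (106.539,-90.024) [heading=317, move]
  ]
  -- iteration 4/4 --
  FD 5: (106.539,-90.024) -> (110.195,-93.434) [heading=317, move]
  FD 9: (110.195,-93.434) -> (116.778,-99.572) [heading=317, move]
  REPEAT 3 [
    -- iteration 1/3 --
    FD 9: (116.778,-99.572) -> (123.36,-105.71) [heading=317, move]
    PU: pen up
    FD 1: (123.36,-105.71) -> (124.091,-106.392) [heading=317, move]
    -- iteration 2/3 --
    FD 9: (124.091,-106.392) -> (130.673,-112.53) [heading=317, move]
    PU: pen up
    FD 1: (130.673,-112.53) -> (131.405,-113.212) [heading=317, move]
    -- iteration 3/3 --
    FD 9: (131.405,-113.212) -> (137.987,-119.35) [heading=317, move]
    PU: pen up
    FD 1: (137.987,-119.35) -> (138.718,-120.032) [heading=317, move]
  ]
]
FD 1: (138.718,-120.032) -> (139.45,-120.714) [heading=317, move]
PU: pen up
FD 4: (139.45,-120.714) -> (142.375,-123.442) [heading=317, move]
Final: pos=(142.375,-123.442), heading=317, 4 segment(s) drawn

Segment endpoints: x in {0, 10, 13.657, 20.239, 26.821}, y in {-15.686, -9.548, -3.41, 0}
xmin=0, ymin=-15.686, xmax=26.821, ymax=0

Answer: 0 -15.686 26.821 0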